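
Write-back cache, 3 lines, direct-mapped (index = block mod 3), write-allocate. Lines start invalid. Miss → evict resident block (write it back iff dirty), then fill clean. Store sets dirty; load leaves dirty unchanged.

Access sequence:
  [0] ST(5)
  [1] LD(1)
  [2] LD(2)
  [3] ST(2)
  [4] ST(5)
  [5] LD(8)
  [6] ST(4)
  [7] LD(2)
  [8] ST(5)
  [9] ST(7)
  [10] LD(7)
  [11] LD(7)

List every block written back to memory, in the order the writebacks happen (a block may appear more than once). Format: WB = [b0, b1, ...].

WB = [5, 2, 5, 4]

  0 | W B5 → L2 miss [D]
  1 | R B1 → L1 miss [-]
  2 | R B2 → L2 miss wb→B5 [-]
  3 | W B2 → L2 hit [D]
  4 | W B5 → L2 miss wb→B2 [D]
  5 | R B8 → L2 miss wb→B5 [-]
  6 | W B4 → L1 miss [D]
  7 | R B2 → L2 miss [-]
  8 | W B5 → L2 miss [D]
  9 | W B7 → L1 miss wb→B4 [D]
  10 | R B7 → L1 hit [D]
  11 | R B7 → L1 hit [D]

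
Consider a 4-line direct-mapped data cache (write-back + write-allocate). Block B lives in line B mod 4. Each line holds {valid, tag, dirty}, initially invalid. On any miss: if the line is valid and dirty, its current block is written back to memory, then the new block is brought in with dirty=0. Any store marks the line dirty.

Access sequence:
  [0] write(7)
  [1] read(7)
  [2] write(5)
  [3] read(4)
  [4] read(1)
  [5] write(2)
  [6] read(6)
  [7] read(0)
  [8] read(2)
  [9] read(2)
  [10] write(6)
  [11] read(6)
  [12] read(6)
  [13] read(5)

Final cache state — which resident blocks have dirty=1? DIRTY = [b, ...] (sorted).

DIRTY = [6, 7]

0: W B7 -> L3 miss  d=D]
1: R B7 -> L3 hit  d=D]
2: W B5 -> L1 miss  d=D]
3: R B4 -> L0 miss  d=-]
4: R B1 -> L1 miss wb->B5  d=-]
5: W B2 -> L2 miss  d=D]
6: R B6 -> L2 miss wb->B2  d=-]
7: R B0 -> L0 miss  d=-]
8: R B2 -> L2 miss  d=-]
9: R B2 -> L2 hit  d=-]
10: W B6 -> L2 miss  d=D]
11: R B6 -> L2 hit  d=D]
12: R B6 -> L2 hit  d=D]
13: R B5 -> L1 miss  d=-]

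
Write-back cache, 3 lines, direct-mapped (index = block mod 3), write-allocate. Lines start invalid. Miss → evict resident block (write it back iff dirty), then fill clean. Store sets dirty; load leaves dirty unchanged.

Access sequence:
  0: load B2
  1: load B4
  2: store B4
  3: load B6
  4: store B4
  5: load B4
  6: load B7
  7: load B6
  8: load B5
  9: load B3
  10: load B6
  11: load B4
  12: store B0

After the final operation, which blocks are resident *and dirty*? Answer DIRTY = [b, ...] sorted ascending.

0: R B2 → L2 miss [-]
1: R B4 → L1 miss [-]
2: W B4 → L1 hit [D]
3: R B6 → L0 miss [-]
4: W B4 → L1 hit [D]
5: R B4 → L1 hit [D]
6: R B7 → L1 miss wb→B4 [-]
7: R B6 → L0 hit [-]
8: R B5 → L2 miss [-]
9: R B3 → L0 miss [-]
10: R B6 → L0 miss [-]
11: R B4 → L1 miss [-]
12: W B0 → L0 miss [D]

DIRTY = [0]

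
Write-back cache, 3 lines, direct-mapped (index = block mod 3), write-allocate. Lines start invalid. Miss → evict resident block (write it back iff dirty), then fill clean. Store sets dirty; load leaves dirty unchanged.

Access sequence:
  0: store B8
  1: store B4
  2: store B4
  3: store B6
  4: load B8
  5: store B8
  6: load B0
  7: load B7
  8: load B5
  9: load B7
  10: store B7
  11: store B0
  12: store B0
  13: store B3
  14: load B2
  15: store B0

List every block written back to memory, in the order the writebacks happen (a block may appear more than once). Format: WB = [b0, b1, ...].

WB = [6, 4, 8, 0, 3]

  0 | W B8 → L2 miss [D]
  1 | W B4 → L1 miss [D]
  2 | W B4 → L1 hit [D]
  3 | W B6 → L0 miss [D]
  4 | R B8 → L2 hit [D]
  5 | W B8 → L2 hit [D]
  6 | R B0 → L0 miss wb→B6 [-]
  7 | R B7 → L1 miss wb→B4 [-]
  8 | R B5 → L2 miss wb→B8 [-]
  9 | R B7 → L1 hit [-]
  10 | W B7 → L1 hit [D]
  11 | W B0 → L0 hit [D]
  12 | W B0 → L0 hit [D]
  13 | W B3 → L0 miss wb→B0 [D]
  14 | R B2 → L2 miss [-]
  15 | W B0 → L0 miss wb→B3 [D]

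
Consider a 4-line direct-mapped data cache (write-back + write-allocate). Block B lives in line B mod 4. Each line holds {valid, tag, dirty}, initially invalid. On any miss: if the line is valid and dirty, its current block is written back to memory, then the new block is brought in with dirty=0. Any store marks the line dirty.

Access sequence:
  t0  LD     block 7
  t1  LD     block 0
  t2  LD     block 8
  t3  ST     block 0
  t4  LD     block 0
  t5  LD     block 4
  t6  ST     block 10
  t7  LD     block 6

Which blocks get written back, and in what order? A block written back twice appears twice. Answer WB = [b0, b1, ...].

WB = [0, 10]

0: R B7 → L3 miss [-]
1: R B0 → L0 miss [-]
2: R B8 → L0 miss [-]
3: W B0 → L0 miss [D]
4: R B0 → L0 hit [D]
5: R B4 → L0 miss wb→B0 [-]
6: W B10 → L2 miss [D]
7: R B6 → L2 miss wb→B10 [-]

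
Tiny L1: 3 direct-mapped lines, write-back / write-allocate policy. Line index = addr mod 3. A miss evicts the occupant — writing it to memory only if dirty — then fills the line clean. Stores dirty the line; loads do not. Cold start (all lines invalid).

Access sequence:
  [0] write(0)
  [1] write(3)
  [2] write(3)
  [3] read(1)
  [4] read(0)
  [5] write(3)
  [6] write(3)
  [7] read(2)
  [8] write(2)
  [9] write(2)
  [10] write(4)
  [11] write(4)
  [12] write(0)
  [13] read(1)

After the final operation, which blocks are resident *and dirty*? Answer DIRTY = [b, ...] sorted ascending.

DIRTY = [0, 2]

  0 | W B0 → L0 miss [D]
  1 | W B3 → L0 miss wb→B0 [D]
  2 | W B3 → L0 hit [D]
  3 | R B1 → L1 miss [-]
  4 | R B0 → L0 miss wb→B3 [-]
  5 | W B3 → L0 miss [D]
  6 | W B3 → L0 hit [D]
  7 | R B2 → L2 miss [-]
  8 | W B2 → L2 hit [D]
  9 | W B2 → L2 hit [D]
  10 | W B4 → L1 miss [D]
  11 | W B4 → L1 hit [D]
  12 | W B0 → L0 miss wb→B3 [D]
  13 | R B1 → L1 miss wb→B4 [-]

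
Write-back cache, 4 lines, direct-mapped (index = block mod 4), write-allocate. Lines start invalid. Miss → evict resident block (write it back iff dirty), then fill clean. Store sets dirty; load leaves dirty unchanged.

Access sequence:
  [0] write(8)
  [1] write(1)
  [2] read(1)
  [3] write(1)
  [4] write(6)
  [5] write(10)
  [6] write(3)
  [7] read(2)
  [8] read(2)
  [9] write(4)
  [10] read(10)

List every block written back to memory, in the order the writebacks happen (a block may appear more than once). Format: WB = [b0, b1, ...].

0: W B8 → L0 miss [D]
1: W B1 → L1 miss [D]
2: R B1 → L1 hit [D]
3: W B1 → L1 hit [D]
4: W B6 → L2 miss [D]
5: W B10 → L2 miss wb→B6 [D]
6: W B3 → L3 miss [D]
7: R B2 → L2 miss wb→B10 [-]
8: R B2 → L2 hit [-]
9: W B4 → L0 miss wb→B8 [D]
10: R B10 → L2 miss [-]

WB = [6, 10, 8]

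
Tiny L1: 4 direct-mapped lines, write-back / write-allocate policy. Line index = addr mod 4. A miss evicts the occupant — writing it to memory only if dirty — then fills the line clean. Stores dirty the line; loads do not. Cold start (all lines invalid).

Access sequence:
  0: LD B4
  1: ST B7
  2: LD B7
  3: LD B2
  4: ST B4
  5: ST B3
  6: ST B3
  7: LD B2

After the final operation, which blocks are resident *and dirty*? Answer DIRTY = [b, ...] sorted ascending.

  0 | R B4 → L0 miss [-]
  1 | W B7 → L3 miss [D]
  2 | R B7 → L3 hit [D]
  3 | R B2 → L2 miss [-]
  4 | W B4 → L0 hit [D]
  5 | W B3 → L3 miss wb→B7 [D]
  6 | W B3 → L3 hit [D]
  7 | R B2 → L2 hit [-]

DIRTY = [3, 4]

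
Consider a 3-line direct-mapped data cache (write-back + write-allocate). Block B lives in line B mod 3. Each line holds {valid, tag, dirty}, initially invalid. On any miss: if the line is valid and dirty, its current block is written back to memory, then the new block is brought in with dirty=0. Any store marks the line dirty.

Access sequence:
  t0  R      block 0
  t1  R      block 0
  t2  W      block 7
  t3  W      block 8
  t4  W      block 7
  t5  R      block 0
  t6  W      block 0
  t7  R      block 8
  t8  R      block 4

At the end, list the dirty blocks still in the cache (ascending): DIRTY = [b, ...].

0: R B0 -> L0 miss  d=-]
1: R B0 -> L0 hit  d=-]
2: W B7 -> L1 miss  d=D]
3: W B8 -> L2 miss  d=D]
4: W B7 -> L1 hit  d=D]
5: R B0 -> L0 hit  d=-]
6: W B0 -> L0 hit  d=D]
7: R B8 -> L2 hit  d=D]
8: R B4 -> L1 miss wb->B7  d=-]

DIRTY = [0, 8]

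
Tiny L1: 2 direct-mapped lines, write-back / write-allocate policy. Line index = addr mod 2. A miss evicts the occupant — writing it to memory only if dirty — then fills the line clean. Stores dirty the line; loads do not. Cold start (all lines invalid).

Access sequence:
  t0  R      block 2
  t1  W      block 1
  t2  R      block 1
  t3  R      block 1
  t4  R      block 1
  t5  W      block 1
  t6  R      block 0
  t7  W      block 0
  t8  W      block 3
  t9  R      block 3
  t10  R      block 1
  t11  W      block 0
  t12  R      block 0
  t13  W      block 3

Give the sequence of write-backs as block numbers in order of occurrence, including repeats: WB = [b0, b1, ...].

0: R B2 → L0 miss [-]
1: W B1 → L1 miss [D]
2: R B1 → L1 hit [D]
3: R B1 → L1 hit [D]
4: R B1 → L1 hit [D]
5: W B1 → L1 hit [D]
6: R B0 → L0 miss [-]
7: W B0 → L0 hit [D]
8: W B3 → L1 miss wb→B1 [D]
9: R B3 → L1 hit [D]
10: R B1 → L1 miss wb→B3 [-]
11: W B0 → L0 hit [D]
12: R B0 → L0 hit [D]
13: W B3 → L1 miss [D]

WB = [1, 3]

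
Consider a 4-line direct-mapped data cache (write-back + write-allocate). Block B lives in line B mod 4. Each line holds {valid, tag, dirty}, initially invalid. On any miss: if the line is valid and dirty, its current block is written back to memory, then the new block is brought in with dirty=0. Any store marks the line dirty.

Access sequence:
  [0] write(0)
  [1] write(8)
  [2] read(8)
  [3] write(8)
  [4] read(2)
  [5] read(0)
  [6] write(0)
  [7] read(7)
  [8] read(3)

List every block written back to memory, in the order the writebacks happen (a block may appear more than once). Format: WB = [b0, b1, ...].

0: W B0 → L0 miss [D]
1: W B8 → L0 miss wb→B0 [D]
2: R B8 → L0 hit [D]
3: W B8 → L0 hit [D]
4: R B2 → L2 miss [-]
5: R B0 → L0 miss wb→B8 [-]
6: W B0 → L0 hit [D]
7: R B7 → L3 miss [-]
8: R B3 → L3 miss [-]

WB = [0, 8]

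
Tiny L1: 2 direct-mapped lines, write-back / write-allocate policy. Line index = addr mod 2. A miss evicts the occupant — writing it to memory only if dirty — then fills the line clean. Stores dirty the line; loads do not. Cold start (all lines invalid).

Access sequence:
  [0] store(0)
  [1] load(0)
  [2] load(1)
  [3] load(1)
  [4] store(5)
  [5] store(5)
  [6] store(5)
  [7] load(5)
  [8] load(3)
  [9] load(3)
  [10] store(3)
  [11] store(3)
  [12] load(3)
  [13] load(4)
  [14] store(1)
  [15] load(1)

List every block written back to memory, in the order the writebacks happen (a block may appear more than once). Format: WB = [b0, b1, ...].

0: W B0 → L0 miss [D]
1: R B0 → L0 hit [D]
2: R B1 → L1 miss [-]
3: R B1 → L1 hit [-]
4: W B5 → L1 miss [D]
5: W B5 → L1 hit [D]
6: W B5 → L1 hit [D]
7: R B5 → L1 hit [D]
8: R B3 → L1 miss wb→B5 [-]
9: R B3 → L1 hit [-]
10: W B3 → L1 hit [D]
11: W B3 → L1 hit [D]
12: R B3 → L1 hit [D]
13: R B4 → L0 miss wb→B0 [-]
14: W B1 → L1 miss wb→B3 [D]
15: R B1 → L1 hit [D]

WB = [5, 0, 3]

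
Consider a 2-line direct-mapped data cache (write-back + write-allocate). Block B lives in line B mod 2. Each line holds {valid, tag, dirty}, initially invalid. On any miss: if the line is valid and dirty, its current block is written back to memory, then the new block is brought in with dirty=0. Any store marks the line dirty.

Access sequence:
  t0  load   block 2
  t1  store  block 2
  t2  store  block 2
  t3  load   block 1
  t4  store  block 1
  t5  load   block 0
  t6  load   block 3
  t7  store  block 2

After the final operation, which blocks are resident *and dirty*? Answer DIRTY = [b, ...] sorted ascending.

  0 | R B2 → L0 miss [-]
  1 | W B2 → L0 hit [D]
  2 | W B2 → L0 hit [D]
  3 | R B1 → L1 miss [-]
  4 | W B1 → L1 hit [D]
  5 | R B0 → L0 miss wb→B2 [-]
  6 | R B3 → L1 miss wb→B1 [-]
  7 | W B2 → L0 miss [D]

DIRTY = [2]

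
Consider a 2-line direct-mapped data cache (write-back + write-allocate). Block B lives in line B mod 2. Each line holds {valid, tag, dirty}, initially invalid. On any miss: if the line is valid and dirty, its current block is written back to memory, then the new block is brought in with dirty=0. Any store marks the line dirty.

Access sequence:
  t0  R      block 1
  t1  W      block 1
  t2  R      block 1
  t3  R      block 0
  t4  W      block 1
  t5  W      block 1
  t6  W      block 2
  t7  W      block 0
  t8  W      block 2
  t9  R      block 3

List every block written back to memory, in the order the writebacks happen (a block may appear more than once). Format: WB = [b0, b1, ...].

0: R B1 → L1 miss [-]
1: W B1 → L1 hit [D]
2: R B1 → L1 hit [D]
3: R B0 → L0 miss [-]
4: W B1 → L1 hit [D]
5: W B1 → L1 hit [D]
6: W B2 → L0 miss [D]
7: W B0 → L0 miss wb→B2 [D]
8: W B2 → L0 miss wb→B0 [D]
9: R B3 → L1 miss wb→B1 [-]

WB = [2, 0, 1]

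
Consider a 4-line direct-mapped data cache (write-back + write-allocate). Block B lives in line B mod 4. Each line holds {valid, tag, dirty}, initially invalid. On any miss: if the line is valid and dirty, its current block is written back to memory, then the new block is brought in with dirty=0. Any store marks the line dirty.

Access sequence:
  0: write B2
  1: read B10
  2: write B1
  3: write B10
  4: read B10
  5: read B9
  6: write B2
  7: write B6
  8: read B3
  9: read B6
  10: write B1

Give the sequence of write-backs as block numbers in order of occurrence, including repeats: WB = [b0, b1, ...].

0: W B2 -> L2 miss  d=D]
1: R B10 -> L2 miss wb->B2  d=-]
2: W B1 -> L1 miss  d=D]
3: W B10 -> L2 hit  d=D]
4: R B10 -> L2 hit  d=D]
5: R B9 -> L1 miss wb->B1  d=-]
6: W B2 -> L2 miss wb->B10  d=D]
7: W B6 -> L2 miss wb->B2  d=D]
8: R B3 -> L3 miss  d=-]
9: R B6 -> L2 hit  d=D]
10: W B1 -> L1 miss  d=D]

WB = [2, 1, 10, 2]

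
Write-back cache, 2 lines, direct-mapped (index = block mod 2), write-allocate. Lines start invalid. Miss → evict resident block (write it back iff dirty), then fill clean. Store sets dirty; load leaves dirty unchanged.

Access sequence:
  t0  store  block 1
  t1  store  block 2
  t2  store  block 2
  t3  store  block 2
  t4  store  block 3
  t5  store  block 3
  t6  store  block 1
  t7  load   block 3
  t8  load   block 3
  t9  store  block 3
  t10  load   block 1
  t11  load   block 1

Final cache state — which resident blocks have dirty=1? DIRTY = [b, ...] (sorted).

  0 | W B1 → L1 miss [D]
  1 | W B2 → L0 miss [D]
  2 | W B2 → L0 hit [D]
  3 | W B2 → L0 hit [D]
  4 | W B3 → L1 miss wb→B1 [D]
  5 | W B3 → L1 hit [D]
  6 | W B1 → L1 miss wb→B3 [D]
  7 | R B3 → L1 miss wb→B1 [-]
  8 | R B3 → L1 hit [-]
  9 | W B3 → L1 hit [D]
  10 | R B1 → L1 miss wb→B3 [-]
  11 | R B1 → L1 hit [-]

DIRTY = [2]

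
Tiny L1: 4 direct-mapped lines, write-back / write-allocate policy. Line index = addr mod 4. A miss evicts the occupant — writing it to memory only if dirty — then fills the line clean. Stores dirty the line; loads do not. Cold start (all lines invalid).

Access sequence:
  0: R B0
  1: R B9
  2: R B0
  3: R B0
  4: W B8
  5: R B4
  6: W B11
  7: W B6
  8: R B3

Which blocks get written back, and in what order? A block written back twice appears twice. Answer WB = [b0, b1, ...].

0: R B0 → L0 miss [-]
1: R B9 → L1 miss [-]
2: R B0 → L0 hit [-]
3: R B0 → L0 hit [-]
4: W B8 → L0 miss [D]
5: R B4 → L0 miss wb→B8 [-]
6: W B11 → L3 miss [D]
7: W B6 → L2 miss [D]
8: R B3 → L3 miss wb→B11 [-]

WB = [8, 11]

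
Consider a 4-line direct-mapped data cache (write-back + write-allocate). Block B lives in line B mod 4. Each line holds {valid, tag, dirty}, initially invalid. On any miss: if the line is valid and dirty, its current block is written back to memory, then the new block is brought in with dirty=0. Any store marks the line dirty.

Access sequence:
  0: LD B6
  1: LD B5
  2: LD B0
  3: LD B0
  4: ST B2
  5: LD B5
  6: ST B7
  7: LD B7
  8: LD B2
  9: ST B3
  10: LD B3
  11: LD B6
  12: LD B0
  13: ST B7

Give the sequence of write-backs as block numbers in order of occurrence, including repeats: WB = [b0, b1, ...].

  0 | R B6 → L2 miss [-]
  1 | R B5 → L1 miss [-]
  2 | R B0 → L0 miss [-]
  3 | R B0 → L0 hit [-]
  4 | W B2 → L2 miss [D]
  5 | R B5 → L1 hit [-]
  6 | W B7 → L3 miss [D]
  7 | R B7 → L3 hit [D]
  8 | R B2 → L2 hit [D]
  9 | W B3 → L3 miss wb→B7 [D]
  10 | R B3 → L3 hit [D]
  11 | R B6 → L2 miss wb→B2 [-]
  12 | R B0 → L0 hit [-]
  13 | W B7 → L3 miss wb→B3 [D]

WB = [7, 2, 3]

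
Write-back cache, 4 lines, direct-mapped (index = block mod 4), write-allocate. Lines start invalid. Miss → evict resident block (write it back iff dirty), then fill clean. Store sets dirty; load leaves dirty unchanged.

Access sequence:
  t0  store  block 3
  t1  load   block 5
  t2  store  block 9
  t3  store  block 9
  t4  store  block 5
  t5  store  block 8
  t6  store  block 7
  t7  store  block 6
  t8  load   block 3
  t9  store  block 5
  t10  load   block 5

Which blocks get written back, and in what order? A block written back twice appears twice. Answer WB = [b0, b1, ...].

0: W B3 → L3 miss [D]
1: R B5 → L1 miss [-]
2: W B9 → L1 miss [D]
3: W B9 → L1 hit [D]
4: W B5 → L1 miss wb→B9 [D]
5: W B8 → L0 miss [D]
6: W B7 → L3 miss wb→B3 [D]
7: W B6 → L2 miss [D]
8: R B3 → L3 miss wb→B7 [-]
9: W B5 → L1 hit [D]
10: R B5 → L1 hit [D]

WB = [9, 3, 7]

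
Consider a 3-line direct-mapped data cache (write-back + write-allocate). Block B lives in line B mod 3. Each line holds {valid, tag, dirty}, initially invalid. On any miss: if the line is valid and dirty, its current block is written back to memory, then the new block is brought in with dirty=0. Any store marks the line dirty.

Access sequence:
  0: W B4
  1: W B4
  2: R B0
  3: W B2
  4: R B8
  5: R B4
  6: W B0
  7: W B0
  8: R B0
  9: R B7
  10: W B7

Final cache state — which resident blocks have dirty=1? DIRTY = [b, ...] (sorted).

DIRTY = [0, 7]

0: W B4 → L1 miss [D]
1: W B4 → L1 hit [D]
2: R B0 → L0 miss [-]
3: W B2 → L2 miss [D]
4: R B8 → L2 miss wb→B2 [-]
5: R B4 → L1 hit [D]
6: W B0 → L0 hit [D]
7: W B0 → L0 hit [D]
8: R B0 → L0 hit [D]
9: R B7 → L1 miss wb→B4 [-]
10: W B7 → L1 hit [D]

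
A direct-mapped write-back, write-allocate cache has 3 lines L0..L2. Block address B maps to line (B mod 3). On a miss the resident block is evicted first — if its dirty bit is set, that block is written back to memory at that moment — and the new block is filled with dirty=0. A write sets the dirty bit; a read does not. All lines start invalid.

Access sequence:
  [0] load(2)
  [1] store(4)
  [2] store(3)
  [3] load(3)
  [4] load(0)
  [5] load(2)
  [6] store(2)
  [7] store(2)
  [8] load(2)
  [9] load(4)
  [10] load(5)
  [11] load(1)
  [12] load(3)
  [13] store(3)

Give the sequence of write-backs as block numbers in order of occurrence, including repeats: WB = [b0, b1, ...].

0: R B2 → L2 miss [-]
1: W B4 → L1 miss [D]
2: W B3 → L0 miss [D]
3: R B3 → L0 hit [D]
4: R B0 → L0 miss wb→B3 [-]
5: R B2 → L2 hit [-]
6: W B2 → L2 hit [D]
7: W B2 → L2 hit [D]
8: R B2 → L2 hit [D]
9: R B4 → L1 hit [D]
10: R B5 → L2 miss wb→B2 [-]
11: R B1 → L1 miss wb→B4 [-]
12: R B3 → L0 miss [-]
13: W B3 → L0 hit [D]

WB = [3, 2, 4]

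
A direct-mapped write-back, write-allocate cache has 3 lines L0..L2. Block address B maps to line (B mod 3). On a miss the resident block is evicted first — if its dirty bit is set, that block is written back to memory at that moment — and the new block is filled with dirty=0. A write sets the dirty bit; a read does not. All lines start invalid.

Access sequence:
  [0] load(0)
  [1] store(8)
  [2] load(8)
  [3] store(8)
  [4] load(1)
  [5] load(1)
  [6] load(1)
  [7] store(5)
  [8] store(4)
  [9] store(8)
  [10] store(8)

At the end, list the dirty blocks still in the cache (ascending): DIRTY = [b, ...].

0: R B0 → L0 miss [-]
1: W B8 → L2 miss [D]
2: R B8 → L2 hit [D]
3: W B8 → L2 hit [D]
4: R B1 → L1 miss [-]
5: R B1 → L1 hit [-]
6: R B1 → L1 hit [-]
7: W B5 → L2 miss wb→B8 [D]
8: W B4 → L1 miss [D]
9: W B8 → L2 miss wb→B5 [D]
10: W B8 → L2 hit [D]

DIRTY = [4, 8]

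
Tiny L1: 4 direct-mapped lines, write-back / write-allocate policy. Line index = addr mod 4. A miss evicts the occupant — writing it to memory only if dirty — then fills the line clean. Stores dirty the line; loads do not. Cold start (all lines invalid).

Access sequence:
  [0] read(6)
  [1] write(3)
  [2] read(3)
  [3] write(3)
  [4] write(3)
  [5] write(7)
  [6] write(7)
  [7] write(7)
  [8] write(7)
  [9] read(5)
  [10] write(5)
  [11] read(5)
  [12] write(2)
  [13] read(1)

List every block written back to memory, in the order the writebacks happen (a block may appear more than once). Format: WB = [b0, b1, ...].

0: R B6 → L2 miss [-]
1: W B3 → L3 miss [D]
2: R B3 → L3 hit [D]
3: W B3 → L3 hit [D]
4: W B3 → L3 hit [D]
5: W B7 → L3 miss wb→B3 [D]
6: W B7 → L3 hit [D]
7: W B7 → L3 hit [D]
8: W B7 → L3 hit [D]
9: R B5 → L1 miss [-]
10: W B5 → L1 hit [D]
11: R B5 → L1 hit [D]
12: W B2 → L2 miss [D]
13: R B1 → L1 miss wb→B5 [-]

WB = [3, 5]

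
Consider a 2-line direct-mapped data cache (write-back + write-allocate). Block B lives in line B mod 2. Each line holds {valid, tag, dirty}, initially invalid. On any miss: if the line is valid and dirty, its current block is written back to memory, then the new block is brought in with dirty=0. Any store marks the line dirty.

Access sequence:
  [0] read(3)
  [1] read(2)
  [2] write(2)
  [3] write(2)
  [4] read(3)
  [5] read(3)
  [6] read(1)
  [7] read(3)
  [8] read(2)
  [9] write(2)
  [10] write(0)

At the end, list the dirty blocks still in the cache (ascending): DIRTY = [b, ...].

DIRTY = [0]

  0 | R B3 → L1 miss [-]
  1 | R B2 → L0 miss [-]
  2 | W B2 → L0 hit [D]
  3 | W B2 → L0 hit [D]
  4 | R B3 → L1 hit [-]
  5 | R B3 → L1 hit [-]
  6 | R B1 → L1 miss [-]
  7 | R B3 → L1 miss [-]
  8 | R B2 → L0 hit [D]
  9 | W B2 → L0 hit [D]
  10 | W B0 → L0 miss wb→B2 [D]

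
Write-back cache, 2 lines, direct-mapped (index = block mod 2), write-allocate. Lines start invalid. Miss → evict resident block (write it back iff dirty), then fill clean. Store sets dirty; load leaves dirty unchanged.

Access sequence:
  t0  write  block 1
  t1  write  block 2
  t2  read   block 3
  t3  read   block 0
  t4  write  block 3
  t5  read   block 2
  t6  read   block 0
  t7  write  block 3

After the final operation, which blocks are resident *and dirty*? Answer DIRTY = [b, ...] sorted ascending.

DIRTY = [3]

0: W B1 → L1 miss [D]
1: W B2 → L0 miss [D]
2: R B3 → L1 miss wb→B1 [-]
3: R B0 → L0 miss wb→B2 [-]
4: W B3 → L1 hit [D]
5: R B2 → L0 miss [-]
6: R B0 → L0 miss [-]
7: W B3 → L1 hit [D]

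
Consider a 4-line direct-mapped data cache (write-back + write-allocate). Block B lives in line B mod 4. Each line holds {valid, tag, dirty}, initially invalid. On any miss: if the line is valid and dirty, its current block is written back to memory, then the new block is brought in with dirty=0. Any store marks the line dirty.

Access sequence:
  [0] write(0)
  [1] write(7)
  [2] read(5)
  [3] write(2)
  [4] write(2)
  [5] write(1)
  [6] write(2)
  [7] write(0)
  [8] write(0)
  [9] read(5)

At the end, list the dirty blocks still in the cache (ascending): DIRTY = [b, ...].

0: W B0 → L0 miss [D]
1: W B7 → L3 miss [D]
2: R B5 → L1 miss [-]
3: W B2 → L2 miss [D]
4: W B2 → L2 hit [D]
5: W B1 → L1 miss [D]
6: W B2 → L2 hit [D]
7: W B0 → L0 hit [D]
8: W B0 → L0 hit [D]
9: R B5 → L1 miss wb→B1 [-]

DIRTY = [0, 2, 7]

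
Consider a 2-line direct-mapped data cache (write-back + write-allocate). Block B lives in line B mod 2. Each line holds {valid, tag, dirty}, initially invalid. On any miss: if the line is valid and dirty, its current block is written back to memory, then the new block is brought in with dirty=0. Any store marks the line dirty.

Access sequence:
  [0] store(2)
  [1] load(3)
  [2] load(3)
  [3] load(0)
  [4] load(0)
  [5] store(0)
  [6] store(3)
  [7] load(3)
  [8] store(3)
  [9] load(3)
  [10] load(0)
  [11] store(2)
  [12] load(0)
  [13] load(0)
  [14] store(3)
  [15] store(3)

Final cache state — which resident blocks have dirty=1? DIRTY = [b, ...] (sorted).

DIRTY = [3]

0: W B2 -> L0 miss  d=D]
1: R B3 -> L1 miss  d=-]
2: R B3 -> L1 hit  d=-]
3: R B0 -> L0 miss wb->B2  d=-]
4: R B0 -> L0 hit  d=-]
5: W B0 -> L0 hit  d=D]
6: W B3 -> L1 hit  d=D]
7: R B3 -> L1 hit  d=D]
8: W B3 -> L1 hit  d=D]
9: R B3 -> L1 hit  d=D]
10: R B0 -> L0 hit  d=D]
11: W B2 -> L0 miss wb->B0  d=D]
12: R B0 -> L0 miss wb->B2  d=-]
13: R B0 -> L0 hit  d=-]
14: W B3 -> L1 hit  d=D]
15: W B3 -> L1 hit  d=D]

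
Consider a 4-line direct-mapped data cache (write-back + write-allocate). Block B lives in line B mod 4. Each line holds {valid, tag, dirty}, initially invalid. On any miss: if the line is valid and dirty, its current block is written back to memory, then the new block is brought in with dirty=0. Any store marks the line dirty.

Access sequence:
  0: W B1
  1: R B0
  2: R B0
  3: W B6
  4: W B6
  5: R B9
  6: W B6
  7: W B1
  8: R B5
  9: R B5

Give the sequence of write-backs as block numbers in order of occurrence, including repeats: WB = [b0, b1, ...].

WB = [1, 1]

0: W B1 -> L1 miss  d=D]
1: R B0 -> L0 miss  d=-]
2: R B0 -> L0 hit  d=-]
3: W B6 -> L2 miss  d=D]
4: W B6 -> L2 hit  d=D]
5: R B9 -> L1 miss wb->B1  d=-]
6: W B6 -> L2 hit  d=D]
7: W B1 -> L1 miss  d=D]
8: R B5 -> L1 miss wb->B1  d=-]
9: R B5 -> L1 hit  d=-]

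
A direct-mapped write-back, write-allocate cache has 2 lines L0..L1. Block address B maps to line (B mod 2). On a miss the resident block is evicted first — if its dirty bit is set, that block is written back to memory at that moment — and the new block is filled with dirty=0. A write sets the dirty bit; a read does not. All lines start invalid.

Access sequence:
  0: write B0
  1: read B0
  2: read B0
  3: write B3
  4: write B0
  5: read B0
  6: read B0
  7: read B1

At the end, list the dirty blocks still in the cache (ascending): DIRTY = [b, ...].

DIRTY = [0]

  0 | W B0 → L0 miss [D]
  1 | R B0 → L0 hit [D]
  2 | R B0 → L0 hit [D]
  3 | W B3 → L1 miss [D]
  4 | W B0 → L0 hit [D]
  5 | R B0 → L0 hit [D]
  6 | R B0 → L0 hit [D]
  7 | R B1 → L1 miss wb→B3 [-]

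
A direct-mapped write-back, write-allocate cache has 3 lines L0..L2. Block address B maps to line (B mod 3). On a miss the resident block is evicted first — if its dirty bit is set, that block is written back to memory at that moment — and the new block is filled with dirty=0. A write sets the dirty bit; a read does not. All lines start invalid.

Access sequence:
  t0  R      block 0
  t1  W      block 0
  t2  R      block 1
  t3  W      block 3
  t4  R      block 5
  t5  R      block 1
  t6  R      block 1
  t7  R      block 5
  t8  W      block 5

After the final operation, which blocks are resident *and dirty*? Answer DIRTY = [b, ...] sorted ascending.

0: R B0 -> L0 miss  d=-]
1: W B0 -> L0 hit  d=D]
2: R B1 -> L1 miss  d=-]
3: W B3 -> L0 miss wb->B0  d=D]
4: R B5 -> L2 miss  d=-]
5: R B1 -> L1 hit  d=-]
6: R B1 -> L1 hit  d=-]
7: R B5 -> L2 hit  d=-]
8: W B5 -> L2 hit  d=D]

DIRTY = [3, 5]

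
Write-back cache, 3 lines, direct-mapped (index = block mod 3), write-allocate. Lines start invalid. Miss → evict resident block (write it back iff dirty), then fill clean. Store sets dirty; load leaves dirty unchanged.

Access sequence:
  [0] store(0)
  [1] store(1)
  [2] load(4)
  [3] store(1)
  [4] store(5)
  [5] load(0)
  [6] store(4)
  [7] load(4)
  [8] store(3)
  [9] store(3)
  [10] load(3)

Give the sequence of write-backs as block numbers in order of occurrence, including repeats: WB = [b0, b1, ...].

WB = [1, 1, 0]

0: W B0 -> L0 miss  d=D]
1: W B1 -> L1 miss  d=D]
2: R B4 -> L1 miss wb->B1  d=-]
3: W B1 -> L1 miss  d=D]
4: W B5 -> L2 miss  d=D]
5: R B0 -> L0 hit  d=D]
6: W B4 -> L1 miss wb->B1  d=D]
7: R B4 -> L1 hit  d=D]
8: W B3 -> L0 miss wb->B0  d=D]
9: W B3 -> L0 hit  d=D]
10: R B3 -> L0 hit  d=D]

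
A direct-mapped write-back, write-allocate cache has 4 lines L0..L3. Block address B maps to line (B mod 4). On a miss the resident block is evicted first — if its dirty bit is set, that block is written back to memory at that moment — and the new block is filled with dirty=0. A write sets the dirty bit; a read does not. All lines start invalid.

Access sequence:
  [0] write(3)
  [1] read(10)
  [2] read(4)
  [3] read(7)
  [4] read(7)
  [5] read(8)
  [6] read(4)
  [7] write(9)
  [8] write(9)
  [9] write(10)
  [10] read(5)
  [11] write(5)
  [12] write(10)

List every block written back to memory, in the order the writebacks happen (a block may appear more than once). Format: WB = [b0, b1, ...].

0: W B3 -> L3 miss  d=D]
1: R B10 -> L2 miss  d=-]
2: R B4 -> L0 miss  d=-]
3: R B7 -> L3 miss wb->B3  d=-]
4: R B7 -> L3 hit  d=-]
5: R B8 -> L0 miss  d=-]
6: R B4 -> L0 miss  d=-]
7: W B9 -> L1 miss  d=D]
8: W B9 -> L1 hit  d=D]
9: W B10 -> L2 hit  d=D]
10: R B5 -> L1 miss wb->B9  d=-]
11: W B5 -> L1 hit  d=D]
12: W B10 -> L2 hit  d=D]

WB = [3, 9]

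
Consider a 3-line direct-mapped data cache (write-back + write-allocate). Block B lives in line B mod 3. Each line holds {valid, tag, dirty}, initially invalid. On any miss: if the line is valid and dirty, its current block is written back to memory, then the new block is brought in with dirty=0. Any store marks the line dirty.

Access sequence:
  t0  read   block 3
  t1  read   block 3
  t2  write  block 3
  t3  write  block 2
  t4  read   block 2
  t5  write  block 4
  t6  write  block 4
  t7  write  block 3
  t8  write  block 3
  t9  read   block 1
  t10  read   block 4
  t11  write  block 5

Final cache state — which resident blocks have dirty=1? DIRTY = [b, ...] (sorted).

DIRTY = [3, 5]

  0 | R B3 → L0 miss [-]
  1 | R B3 → L0 hit [-]
  2 | W B3 → L0 hit [D]
  3 | W B2 → L2 miss [D]
  4 | R B2 → L2 hit [D]
  5 | W B4 → L1 miss [D]
  6 | W B4 → L1 hit [D]
  7 | W B3 → L0 hit [D]
  8 | W B3 → L0 hit [D]
  9 | R B1 → L1 miss wb→B4 [-]
  10 | R B4 → L1 miss [-]
  11 | W B5 → L2 miss wb→B2 [D]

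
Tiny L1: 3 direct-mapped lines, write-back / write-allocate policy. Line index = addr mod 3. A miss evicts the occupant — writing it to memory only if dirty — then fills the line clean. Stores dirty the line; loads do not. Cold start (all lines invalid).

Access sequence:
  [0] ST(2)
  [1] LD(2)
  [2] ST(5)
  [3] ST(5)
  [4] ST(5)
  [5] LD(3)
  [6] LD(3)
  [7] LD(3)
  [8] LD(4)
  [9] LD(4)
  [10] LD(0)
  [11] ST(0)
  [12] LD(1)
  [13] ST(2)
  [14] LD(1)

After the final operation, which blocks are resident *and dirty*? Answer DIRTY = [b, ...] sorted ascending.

DIRTY = [0, 2]

  0 | W B2 → L2 miss [D]
  1 | R B2 → L2 hit [D]
  2 | W B5 → L2 miss wb→B2 [D]
  3 | W B5 → L2 hit [D]
  4 | W B5 → L2 hit [D]
  5 | R B3 → L0 miss [-]
  6 | R B3 → L0 hit [-]
  7 | R B3 → L0 hit [-]
  8 | R B4 → L1 miss [-]
  9 | R B4 → L1 hit [-]
  10 | R B0 → L0 miss [-]
  11 | W B0 → L0 hit [D]
  12 | R B1 → L1 miss [-]
  13 | W B2 → L2 miss wb→B5 [D]
  14 | R B1 → L1 hit [-]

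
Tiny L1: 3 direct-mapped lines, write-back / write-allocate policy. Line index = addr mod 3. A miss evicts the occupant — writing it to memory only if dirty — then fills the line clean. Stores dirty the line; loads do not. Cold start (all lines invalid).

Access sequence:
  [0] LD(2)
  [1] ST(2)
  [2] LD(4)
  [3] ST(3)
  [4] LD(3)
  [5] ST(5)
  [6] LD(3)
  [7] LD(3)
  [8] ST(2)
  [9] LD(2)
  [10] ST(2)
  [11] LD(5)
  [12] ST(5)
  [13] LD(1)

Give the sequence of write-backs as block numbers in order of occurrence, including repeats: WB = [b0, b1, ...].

WB = [2, 5, 2]

0: R B2 → L2 miss [-]
1: W B2 → L2 hit [D]
2: R B4 → L1 miss [-]
3: W B3 → L0 miss [D]
4: R B3 → L0 hit [D]
5: W B5 → L2 miss wb→B2 [D]
6: R B3 → L0 hit [D]
7: R B3 → L0 hit [D]
8: W B2 → L2 miss wb→B5 [D]
9: R B2 → L2 hit [D]
10: W B2 → L2 hit [D]
11: R B5 → L2 miss wb→B2 [-]
12: W B5 → L2 hit [D]
13: R B1 → L1 miss [-]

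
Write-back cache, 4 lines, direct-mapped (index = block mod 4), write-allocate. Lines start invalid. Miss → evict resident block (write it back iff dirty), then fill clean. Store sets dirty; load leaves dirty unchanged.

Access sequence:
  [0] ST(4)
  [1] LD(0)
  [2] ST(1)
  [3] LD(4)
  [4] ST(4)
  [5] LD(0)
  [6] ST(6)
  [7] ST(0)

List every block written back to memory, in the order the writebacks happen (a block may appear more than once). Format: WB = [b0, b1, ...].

WB = [4, 4]

  0 | W B4 → L0 miss [D]
  1 | R B0 → L0 miss wb→B4 [-]
  2 | W B1 → L1 miss [D]
  3 | R B4 → L0 miss [-]
  4 | W B4 → L0 hit [D]
  5 | R B0 → L0 miss wb→B4 [-]
  6 | W B6 → L2 miss [D]
  7 | W B0 → L0 hit [D]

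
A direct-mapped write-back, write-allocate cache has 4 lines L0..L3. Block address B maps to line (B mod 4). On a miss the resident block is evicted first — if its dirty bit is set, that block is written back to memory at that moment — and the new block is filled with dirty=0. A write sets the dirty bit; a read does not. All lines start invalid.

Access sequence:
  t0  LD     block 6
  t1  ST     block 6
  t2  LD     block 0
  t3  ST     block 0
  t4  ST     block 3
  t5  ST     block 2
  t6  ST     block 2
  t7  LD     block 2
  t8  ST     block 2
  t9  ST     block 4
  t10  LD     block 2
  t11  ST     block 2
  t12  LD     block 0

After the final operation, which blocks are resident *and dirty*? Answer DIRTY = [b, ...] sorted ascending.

DIRTY = [2, 3]

0: R B6 -> L2 miss  d=-]
1: W B6 -> L2 hit  d=D]
2: R B0 -> L0 miss  d=-]
3: W B0 -> L0 hit  d=D]
4: W B3 -> L3 miss  d=D]
5: W B2 -> L2 miss wb->B6  d=D]
6: W B2 -> L2 hit  d=D]
7: R B2 -> L2 hit  d=D]
8: W B2 -> L2 hit  d=D]
9: W B4 -> L0 miss wb->B0  d=D]
10: R B2 -> L2 hit  d=D]
11: W B2 -> L2 hit  d=D]
12: R B0 -> L0 miss wb->B4  d=-]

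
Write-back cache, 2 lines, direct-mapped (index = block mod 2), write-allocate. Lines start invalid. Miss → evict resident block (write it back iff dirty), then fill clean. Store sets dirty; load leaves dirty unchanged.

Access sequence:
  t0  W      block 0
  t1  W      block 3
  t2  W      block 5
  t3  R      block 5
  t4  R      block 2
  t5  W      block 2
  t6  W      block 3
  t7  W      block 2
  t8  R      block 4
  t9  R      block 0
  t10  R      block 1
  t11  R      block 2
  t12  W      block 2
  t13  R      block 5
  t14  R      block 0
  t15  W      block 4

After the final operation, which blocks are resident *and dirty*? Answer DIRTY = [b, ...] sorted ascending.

DIRTY = [4]

0: W B0 -> L0 miss  d=D]
1: W B3 -> L1 miss  d=D]
2: W B5 -> L1 miss wb->B3  d=D]
3: R B5 -> L1 hit  d=D]
4: R B2 -> L0 miss wb->B0  d=-]
5: W B2 -> L0 hit  d=D]
6: W B3 -> L1 miss wb->B5  d=D]
7: W B2 -> L0 hit  d=D]
8: R B4 -> L0 miss wb->B2  d=-]
9: R B0 -> L0 miss  d=-]
10: R B1 -> L1 miss wb->B3  d=-]
11: R B2 -> L0 miss  d=-]
12: W B2 -> L0 hit  d=D]
13: R B5 -> L1 miss  d=-]
14: R B0 -> L0 miss wb->B2  d=-]
15: W B4 -> L0 miss  d=D]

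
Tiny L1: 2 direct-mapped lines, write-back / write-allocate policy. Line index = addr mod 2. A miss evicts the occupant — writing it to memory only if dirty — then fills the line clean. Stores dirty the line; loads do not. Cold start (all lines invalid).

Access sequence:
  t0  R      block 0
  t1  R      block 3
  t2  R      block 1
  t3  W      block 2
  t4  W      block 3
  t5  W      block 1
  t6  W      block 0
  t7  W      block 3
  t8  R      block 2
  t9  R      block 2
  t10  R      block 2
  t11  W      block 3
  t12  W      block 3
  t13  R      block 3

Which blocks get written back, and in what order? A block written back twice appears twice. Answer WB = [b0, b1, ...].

0: R B0 -> L0 miss  d=-]
1: R B3 -> L1 miss  d=-]
2: R B1 -> L1 miss  d=-]
3: W B2 -> L0 miss  d=D]
4: W B3 -> L1 miss  d=D]
5: W B1 -> L1 miss wb->B3  d=D]
6: W B0 -> L0 miss wb->B2  d=D]
7: W B3 -> L1 miss wb->B1  d=D]
8: R B2 -> L0 miss wb->B0  d=-]
9: R B2 -> L0 hit  d=-]
10: R B2 -> L0 hit  d=-]
11: W B3 -> L1 hit  d=D]
12: W B3 -> L1 hit  d=D]
13: R B3 -> L1 hit  d=D]

WB = [3, 2, 1, 0]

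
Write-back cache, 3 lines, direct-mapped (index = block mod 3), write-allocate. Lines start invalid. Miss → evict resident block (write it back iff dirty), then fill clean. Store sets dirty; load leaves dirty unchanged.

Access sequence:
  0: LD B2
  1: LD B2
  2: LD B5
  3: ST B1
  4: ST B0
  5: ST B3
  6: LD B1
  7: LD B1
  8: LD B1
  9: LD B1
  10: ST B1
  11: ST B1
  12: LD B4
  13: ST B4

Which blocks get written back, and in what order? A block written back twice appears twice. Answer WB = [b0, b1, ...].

0: R B2 -> L2 miss  d=-]
1: R B2 -> L2 hit  d=-]
2: R B5 -> L2 miss  d=-]
3: W B1 -> L1 miss  d=D]
4: W B0 -> L0 miss  d=D]
5: W B3 -> L0 miss wb->B0  d=D]
6: R B1 -> L1 hit  d=D]
7: R B1 -> L1 hit  d=D]
8: R B1 -> L1 hit  d=D]
9: R B1 -> L1 hit  d=D]
10: W B1 -> L1 hit  d=D]
11: W B1 -> L1 hit  d=D]
12: R B4 -> L1 miss wb->B1  d=-]
13: W B4 -> L1 hit  d=D]

WB = [0, 1]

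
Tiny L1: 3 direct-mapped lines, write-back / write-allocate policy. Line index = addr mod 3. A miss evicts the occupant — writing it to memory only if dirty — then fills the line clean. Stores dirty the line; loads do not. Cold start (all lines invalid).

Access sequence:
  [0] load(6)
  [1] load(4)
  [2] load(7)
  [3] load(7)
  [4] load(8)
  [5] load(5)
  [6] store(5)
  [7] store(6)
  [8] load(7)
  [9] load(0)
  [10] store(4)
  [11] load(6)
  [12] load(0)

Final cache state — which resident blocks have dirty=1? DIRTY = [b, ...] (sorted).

  0 | R B6 → L0 miss [-]
  1 | R B4 → L1 miss [-]
  2 | R B7 → L1 miss [-]
  3 | R B7 → L1 hit [-]
  4 | R B8 → L2 miss [-]
  5 | R B5 → L2 miss [-]
  6 | W B5 → L2 hit [D]
  7 | W B6 → L0 hit [D]
  8 | R B7 → L1 hit [-]
  9 | R B0 → L0 miss wb→B6 [-]
  10 | W B4 → L1 miss [D]
  11 | R B6 → L0 miss [-]
  12 | R B0 → L0 miss [-]

DIRTY = [4, 5]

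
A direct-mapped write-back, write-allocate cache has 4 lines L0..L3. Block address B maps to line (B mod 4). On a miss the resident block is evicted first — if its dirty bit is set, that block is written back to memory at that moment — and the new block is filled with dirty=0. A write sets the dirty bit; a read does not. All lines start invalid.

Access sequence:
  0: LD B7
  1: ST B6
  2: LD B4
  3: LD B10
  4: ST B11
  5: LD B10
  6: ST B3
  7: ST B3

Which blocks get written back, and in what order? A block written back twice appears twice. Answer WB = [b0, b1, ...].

WB = [6, 11]

0: R B7 → L3 miss [-]
1: W B6 → L2 miss [D]
2: R B4 → L0 miss [-]
3: R B10 → L2 miss wb→B6 [-]
4: W B11 → L3 miss [D]
5: R B10 → L2 hit [-]
6: W B3 → L3 miss wb→B11 [D]
7: W B3 → L3 hit [D]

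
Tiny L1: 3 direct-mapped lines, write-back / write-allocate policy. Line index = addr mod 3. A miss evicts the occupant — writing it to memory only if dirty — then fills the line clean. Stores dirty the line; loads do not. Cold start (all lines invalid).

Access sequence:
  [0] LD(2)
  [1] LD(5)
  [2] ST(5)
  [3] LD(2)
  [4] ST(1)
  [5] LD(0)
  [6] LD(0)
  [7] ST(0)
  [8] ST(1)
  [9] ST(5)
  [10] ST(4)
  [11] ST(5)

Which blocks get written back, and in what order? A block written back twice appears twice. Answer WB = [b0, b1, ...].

0: R B2 -> L2 miss  d=-]
1: R B5 -> L2 miss  d=-]
2: W B5 -> L2 hit  d=D]
3: R B2 -> L2 miss wb->B5  d=-]
4: W B1 -> L1 miss  d=D]
5: R B0 -> L0 miss  d=-]
6: R B0 -> L0 hit  d=-]
7: W B0 -> L0 hit  d=D]
8: W B1 -> L1 hit  d=D]
9: W B5 -> L2 miss  d=D]
10: W B4 -> L1 miss wb->B1  d=D]
11: W B5 -> L2 hit  d=D]

WB = [5, 1]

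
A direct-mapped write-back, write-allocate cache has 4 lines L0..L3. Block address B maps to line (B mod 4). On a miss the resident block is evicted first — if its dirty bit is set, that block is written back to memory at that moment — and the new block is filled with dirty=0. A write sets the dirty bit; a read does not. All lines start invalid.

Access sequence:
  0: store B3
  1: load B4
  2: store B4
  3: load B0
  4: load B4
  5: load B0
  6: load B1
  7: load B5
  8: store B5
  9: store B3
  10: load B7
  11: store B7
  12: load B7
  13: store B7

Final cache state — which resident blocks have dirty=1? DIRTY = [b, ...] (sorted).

  0 | W B3 → L3 miss [D]
  1 | R B4 → L0 miss [-]
  2 | W B4 → L0 hit [D]
  3 | R B0 → L0 miss wb→B4 [-]
  4 | R B4 → L0 miss [-]
  5 | R B0 → L0 miss [-]
  6 | R B1 → L1 miss [-]
  7 | R B5 → L1 miss [-]
  8 | W B5 → L1 hit [D]
  9 | W B3 → L3 hit [D]
  10 | R B7 → L3 miss wb→B3 [-]
  11 | W B7 → L3 hit [D]
  12 | R B7 → L3 hit [D]
  13 | W B7 → L3 hit [D]

DIRTY = [5, 7]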